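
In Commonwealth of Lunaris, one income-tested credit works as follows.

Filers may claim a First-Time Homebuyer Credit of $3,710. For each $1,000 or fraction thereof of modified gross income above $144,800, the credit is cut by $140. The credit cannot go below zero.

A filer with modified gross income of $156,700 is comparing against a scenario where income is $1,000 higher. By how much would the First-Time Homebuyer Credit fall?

At $156,700 — income exceeds $144,800 by $11,900, which is 12 full-or-partial $1,000 increments; reduction = 12 × $140 = $1,680, leaving $2,030.
At $157,700 — income exceeds $144,800 by $12,900, which is 13 full-or-partial $1,000 increments; reduction = 13 × $140 = $1,820, leaving $1,890.
Lost: $2,030 − $1,890 = $140.

$140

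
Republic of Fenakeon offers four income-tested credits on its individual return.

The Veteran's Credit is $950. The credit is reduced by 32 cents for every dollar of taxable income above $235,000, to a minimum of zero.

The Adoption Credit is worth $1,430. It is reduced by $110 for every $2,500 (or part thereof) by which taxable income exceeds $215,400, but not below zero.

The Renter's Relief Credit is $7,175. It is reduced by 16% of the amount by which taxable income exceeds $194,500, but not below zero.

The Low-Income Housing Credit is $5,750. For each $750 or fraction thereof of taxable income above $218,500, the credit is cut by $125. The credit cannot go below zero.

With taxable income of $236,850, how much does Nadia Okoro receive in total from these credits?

$3,822

Veteran's Credit: 32% of the $1,850 excess over $235,000 is $592; credit = $950 − $592 = $358.
Adoption Credit: income exceeds $215,400 by $21,450, which is 9 full-or-partial $2,500 increments; reduction = 9 × $110 = $990, leaving $440.
Renter's Relief Credit: 16% of the $42,350 excess over $194,500 is $6,776; credit = $7,175 − $6,776 = $399.
Low-Income Housing Credit: income exceeds $218,500 by $18,350, which is 25 full-or-partial $750 increments; reduction = 25 × $125 = $3,125, leaving $2,625.
Total: $358 + $440 + $399 + $2,625 = $3,822.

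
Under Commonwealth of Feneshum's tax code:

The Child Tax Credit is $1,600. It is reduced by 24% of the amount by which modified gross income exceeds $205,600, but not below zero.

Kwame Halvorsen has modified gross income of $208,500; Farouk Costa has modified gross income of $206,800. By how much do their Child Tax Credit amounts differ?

Kwame ($208,500): Child Tax Credit: 24% of the $2,900 excess over $205,600 is $696; credit = $1,600 − $696 = $904.
Farouk ($206,800): Child Tax Credit: 24% of the $1,200 excess over $205,600 is $288; credit = $1,600 − $288 = $1,312.
Difference: |$904 − $1,312| = $408.

$408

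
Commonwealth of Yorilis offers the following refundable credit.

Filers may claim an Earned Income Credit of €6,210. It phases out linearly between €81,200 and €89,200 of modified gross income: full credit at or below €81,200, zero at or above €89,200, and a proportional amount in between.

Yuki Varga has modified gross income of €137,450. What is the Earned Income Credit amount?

Earned Income Credit: €137,450 is at or above €89,200, so the credit is €0.

€0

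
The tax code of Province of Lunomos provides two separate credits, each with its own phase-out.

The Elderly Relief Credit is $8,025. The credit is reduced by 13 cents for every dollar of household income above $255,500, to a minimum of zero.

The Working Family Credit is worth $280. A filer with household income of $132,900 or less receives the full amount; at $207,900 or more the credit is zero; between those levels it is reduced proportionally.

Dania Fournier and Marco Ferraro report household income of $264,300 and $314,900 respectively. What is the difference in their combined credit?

$6,578

Dania ($264,300): Elderly Relief Credit: 13% of the $8,800 excess over $255,500 is $1,144; credit = $8,025 − $1,144 = $6,881. Working Family Credit: $264,300 is at or above $207,900, so the credit is $0. total $6,881 + $0 = $6,881
Marco ($314,900): Elderly Relief Credit: 13% of the $59,400 excess over $255,500 is $7,722; credit = $8,025 − $7,722 = $303. Working Family Credit: $314,900 is at or above $207,900, so the credit is $0. total $303 + $0 = $303
Difference: |$6,881 − $303| = $6,578.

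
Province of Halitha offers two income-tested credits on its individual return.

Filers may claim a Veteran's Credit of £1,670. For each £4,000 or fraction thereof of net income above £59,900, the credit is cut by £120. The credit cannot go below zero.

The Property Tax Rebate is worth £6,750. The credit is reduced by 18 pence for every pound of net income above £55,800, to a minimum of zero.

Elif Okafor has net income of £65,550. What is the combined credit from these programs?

Veteran's Credit: income exceeds £59,900 by £5,650, which is 2 full-or-partial £4,000 increments; reduction = 2 × £120 = £240, leaving £1,430.
Property Tax Rebate: 18% of the £9,750 excess over £55,800 is £1,755; credit = £6,750 − £1,755 = £4,995.
Total: £1,430 + £4,995 = £6,425.

£6,425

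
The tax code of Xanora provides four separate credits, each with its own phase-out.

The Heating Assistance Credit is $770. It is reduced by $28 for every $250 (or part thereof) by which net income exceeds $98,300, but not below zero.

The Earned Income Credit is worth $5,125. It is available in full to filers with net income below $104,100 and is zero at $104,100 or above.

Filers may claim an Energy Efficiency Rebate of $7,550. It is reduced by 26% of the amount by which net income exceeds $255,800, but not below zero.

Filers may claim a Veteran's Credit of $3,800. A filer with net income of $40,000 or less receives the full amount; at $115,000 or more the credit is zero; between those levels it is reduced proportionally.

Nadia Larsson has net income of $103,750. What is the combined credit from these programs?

Heating Assistance Credit: income exceeds $98,300 by $5,450, which is 22 full-or-partial $250 increments; reduction = 22 × $28 = $616, leaving $154.
Earned Income Credit: $103,750 is below the $104,100 cutoff, so the full $5,125 applies.
Energy Efficiency Rebate: $103,750 is at or below the $255,800 threshold, so the full $7,550 applies.
Veteran's Credit: $103,750 is $63,750 into a $75,000 phase-out range, leaving 11,250/75,000 of the credit: $3,800 × 11,250/75,000 = $570.
Total: $154 + $5,125 + $7,550 + $570 = $13,399.

$13,399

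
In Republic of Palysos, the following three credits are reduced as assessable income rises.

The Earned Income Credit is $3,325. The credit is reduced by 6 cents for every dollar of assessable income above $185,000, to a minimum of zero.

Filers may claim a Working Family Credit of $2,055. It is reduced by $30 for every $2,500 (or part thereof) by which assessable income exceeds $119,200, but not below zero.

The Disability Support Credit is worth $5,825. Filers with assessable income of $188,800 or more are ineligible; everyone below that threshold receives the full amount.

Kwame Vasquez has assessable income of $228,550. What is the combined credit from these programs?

Earned Income Credit: 6% of the $43,550 excess over $185,000 is $2,613; credit = $3,325 − $2,613 = $712.
Working Family Credit: income exceeds $119,200 by $109,350, which is 44 full-or-partial $2,500 increments; reduction = 44 × $30 = $1,320, leaving $735.
Disability Support Credit: $228,550 meets or exceeds the $188,800 cutoff, so the credit is $0.
Total: $712 + $735 + $0 = $1,447.

$1,447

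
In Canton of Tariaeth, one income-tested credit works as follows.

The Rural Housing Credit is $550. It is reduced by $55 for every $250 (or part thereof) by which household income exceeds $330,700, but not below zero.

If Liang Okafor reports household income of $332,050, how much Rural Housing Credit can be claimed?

$220

Rural Housing Credit: income exceeds $330,700 by $1,350, which is 6 full-or-partial $250 increments; reduction = 6 × $55 = $330, leaving $220.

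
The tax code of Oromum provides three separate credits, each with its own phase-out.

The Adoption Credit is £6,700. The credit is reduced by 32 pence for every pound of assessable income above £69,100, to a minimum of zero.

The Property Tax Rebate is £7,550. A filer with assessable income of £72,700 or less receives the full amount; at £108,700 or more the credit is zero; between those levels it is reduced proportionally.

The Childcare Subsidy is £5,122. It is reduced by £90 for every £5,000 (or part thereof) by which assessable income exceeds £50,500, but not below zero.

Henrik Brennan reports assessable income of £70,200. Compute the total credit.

Adoption Credit: 32% of the £1,100 excess over £69,100 is £352; credit = £6,700 − £352 = £6,348.
Property Tax Rebate: £70,200 is at or below the £72,700 threshold, so the full £7,550 applies.
Childcare Subsidy: income exceeds £50,500 by £19,700, which is 4 full-or-partial £5,000 increments; reduction = 4 × £90 = £360, leaving £4,762.
Total: £6,348 + £7,550 + £4,762 = £18,660.

£18,660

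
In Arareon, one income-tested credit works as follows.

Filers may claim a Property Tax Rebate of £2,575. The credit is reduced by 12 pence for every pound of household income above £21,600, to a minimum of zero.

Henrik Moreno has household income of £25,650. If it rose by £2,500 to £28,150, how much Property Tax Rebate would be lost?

At £25,650 — 12% of the £4,050 excess over £21,600 is £486; credit = £2,575 − £486 = £2,089.
At £28,150 — 12% of the £6,550 excess over £21,600 is £786; credit = £2,575 − £786 = £1,789.
Lost: £2,089 − £1,789 = £300.

£300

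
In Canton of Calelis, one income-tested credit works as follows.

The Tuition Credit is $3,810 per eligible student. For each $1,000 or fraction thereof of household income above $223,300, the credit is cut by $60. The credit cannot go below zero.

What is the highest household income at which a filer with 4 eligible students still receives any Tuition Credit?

Full credit = 4 × $3,810 = $15,240.
After 253 increments the reduction is 253 × $60 = $15,180, leaving $60; one more increment wipes it out. Increment 253 ends at excess 253 × $1,000 = $253,000, so the highest qualifying income is $223,300 + $253,000 = $476,300.

$476,300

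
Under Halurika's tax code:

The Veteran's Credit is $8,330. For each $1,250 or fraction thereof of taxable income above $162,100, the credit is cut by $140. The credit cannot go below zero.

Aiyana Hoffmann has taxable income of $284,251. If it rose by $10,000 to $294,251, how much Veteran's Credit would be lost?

At $284,251 — income exceeds $162,100 by $122,151 → 98 increments × $140 = $13,720 ≥ base, so the credit is $0.
At $294,251 — income exceeds $162,100 by $132,151 → 106 increments × $140 = $14,840 ≥ base, so the credit is $0.
Lost: $0 − $0 = $0.

$0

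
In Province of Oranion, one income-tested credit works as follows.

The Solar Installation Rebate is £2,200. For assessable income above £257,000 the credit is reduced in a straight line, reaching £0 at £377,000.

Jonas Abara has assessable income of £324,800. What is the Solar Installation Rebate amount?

£957

Solar Installation Rebate: £324,800 is £67,800 into a £120,000 phase-out range, leaving 52,200/120,000 of the credit: £2,200 × 52,200/120,000 = £957.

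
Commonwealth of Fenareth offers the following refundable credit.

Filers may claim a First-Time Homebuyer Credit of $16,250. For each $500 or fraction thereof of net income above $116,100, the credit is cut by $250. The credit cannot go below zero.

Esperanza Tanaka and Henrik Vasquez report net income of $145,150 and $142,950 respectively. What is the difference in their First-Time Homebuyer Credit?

$1,250

Esperanza ($145,150): First-Time Homebuyer Credit: income exceeds $116,100 by $29,050, which is 59 full-or-partial $500 increments; reduction = 59 × $250 = $14,750, leaving $1,500.
Henrik ($142,950): First-Time Homebuyer Credit: income exceeds $116,100 by $26,850, which is 54 full-or-partial $500 increments; reduction = 54 × $250 = $13,500, leaving $2,750.
Difference: |$1,500 − $2,750| = $1,250.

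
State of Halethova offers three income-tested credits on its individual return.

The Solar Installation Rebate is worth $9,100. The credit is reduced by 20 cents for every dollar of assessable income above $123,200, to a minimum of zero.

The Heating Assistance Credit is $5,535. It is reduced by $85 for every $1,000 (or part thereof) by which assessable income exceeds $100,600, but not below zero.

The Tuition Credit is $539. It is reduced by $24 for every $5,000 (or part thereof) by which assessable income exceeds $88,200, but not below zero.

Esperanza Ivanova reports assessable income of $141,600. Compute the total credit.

$7,745

Solar Installation Rebate: 20% of the $18,400 excess over $123,200 is $3,680; credit = $9,100 − $3,680 = $5,420.
Heating Assistance Credit: income exceeds $100,600 by $41,000, which is 41 full-or-partial $1,000 increments; reduction = 41 × $85 = $3,485, leaving $2,050.
Tuition Credit: income exceeds $88,200 by $53,400, which is 11 full-or-partial $5,000 increments; reduction = 11 × $24 = $264, leaving $275.
Total: $5,420 + $2,050 + $275 = $7,745.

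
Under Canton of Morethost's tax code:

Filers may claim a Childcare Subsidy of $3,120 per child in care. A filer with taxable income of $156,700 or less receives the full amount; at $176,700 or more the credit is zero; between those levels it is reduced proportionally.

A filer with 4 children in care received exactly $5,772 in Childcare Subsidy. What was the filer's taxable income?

$167,450

Full credit = 4 × $3,120 = $12,480.
$5,772 is 5,772/12,480 of the full $12,480, so 6,708/12,480 of the $20,000 range has been used: income = $156,700 + $20,000 × 6,708/12,480 = $167,450.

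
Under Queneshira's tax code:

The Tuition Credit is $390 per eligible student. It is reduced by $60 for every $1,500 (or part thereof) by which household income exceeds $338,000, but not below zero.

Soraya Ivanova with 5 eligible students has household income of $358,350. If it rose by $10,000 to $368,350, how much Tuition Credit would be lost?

At $358,350 — base = 5 × $390 = $1,950. income exceeds $338,000 by $20,350, which is 14 full-or-partial $1,500 increments; reduction = 14 × $60 = $840, leaving $1,110.
At $368,350 — base = 5 × $390 = $1,950. income exceeds $338,000 by $30,350, which is 21 full-or-partial $1,500 increments; reduction = 21 × $60 = $1,260, leaving $690.
Lost: $1,110 − $690 = $420.

$420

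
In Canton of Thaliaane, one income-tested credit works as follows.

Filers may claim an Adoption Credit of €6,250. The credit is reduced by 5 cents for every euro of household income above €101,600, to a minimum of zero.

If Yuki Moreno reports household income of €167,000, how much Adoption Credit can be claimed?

€2,980

Adoption Credit: 5% of the €65,400 excess over €101,600 is €3,270; credit = €6,250 − €3,270 = €2,980.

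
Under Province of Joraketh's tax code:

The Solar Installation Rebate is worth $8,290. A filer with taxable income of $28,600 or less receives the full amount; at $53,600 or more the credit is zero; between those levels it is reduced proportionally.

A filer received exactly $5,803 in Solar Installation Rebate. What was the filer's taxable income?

$5,803 is 5,803/8,290 of the full $8,290, so 2,487/8,290 of the $25,000 range has been used: income = $28,600 + $25,000 × 2,487/8,290 = $36,100.

$36,100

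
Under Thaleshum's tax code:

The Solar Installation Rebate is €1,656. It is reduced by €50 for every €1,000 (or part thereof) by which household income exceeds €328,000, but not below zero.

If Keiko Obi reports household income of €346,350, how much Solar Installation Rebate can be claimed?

€706

Solar Installation Rebate: income exceeds €328,000 by €18,350, which is 19 full-or-partial €1,000 increments; reduction = 19 × €50 = €950, leaving €706.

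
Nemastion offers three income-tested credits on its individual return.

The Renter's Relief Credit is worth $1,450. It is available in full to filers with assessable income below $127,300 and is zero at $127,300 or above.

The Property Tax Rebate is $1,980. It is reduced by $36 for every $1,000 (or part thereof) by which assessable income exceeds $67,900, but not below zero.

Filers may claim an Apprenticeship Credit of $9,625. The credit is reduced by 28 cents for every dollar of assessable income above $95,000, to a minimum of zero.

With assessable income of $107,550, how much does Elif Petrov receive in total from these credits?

$8,101

Renter's Relief Credit: $107,550 is below the $127,300 cutoff, so the full $1,450 applies.
Property Tax Rebate: income exceeds $67,900 by $39,650, which is 40 full-or-partial $1,000 increments; reduction = 40 × $36 = $1,440, leaving $540.
Apprenticeship Credit: 28% of the $12,550 excess over $95,000 is $3,514; credit = $9,625 − $3,514 = $6,111.
Total: $1,450 + $540 + $6,111 = $8,101.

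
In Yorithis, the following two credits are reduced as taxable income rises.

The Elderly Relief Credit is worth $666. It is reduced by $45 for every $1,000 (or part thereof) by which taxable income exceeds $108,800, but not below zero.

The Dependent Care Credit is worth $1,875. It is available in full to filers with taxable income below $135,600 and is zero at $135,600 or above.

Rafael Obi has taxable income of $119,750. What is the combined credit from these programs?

Elderly Relief Credit: income exceeds $108,800 by $10,950, which is 11 full-or-partial $1,000 increments; reduction = 11 × $45 = $495, leaving $171.
Dependent Care Credit: $119,750 is below the $135,600 cutoff, so the full $1,875 applies.
Total: $171 + $1,875 = $2,046.

$2,046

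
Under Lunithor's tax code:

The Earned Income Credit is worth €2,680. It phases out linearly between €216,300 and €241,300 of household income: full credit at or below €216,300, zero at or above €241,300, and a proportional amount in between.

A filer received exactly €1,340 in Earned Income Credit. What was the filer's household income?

€1,340 is 1,340/2,680 of the full €2,680, so 1,340/2,680 of the €25,000 range has been used: income = €216,300 + €25,000 × 1,340/2,680 = €228,800.

€228,800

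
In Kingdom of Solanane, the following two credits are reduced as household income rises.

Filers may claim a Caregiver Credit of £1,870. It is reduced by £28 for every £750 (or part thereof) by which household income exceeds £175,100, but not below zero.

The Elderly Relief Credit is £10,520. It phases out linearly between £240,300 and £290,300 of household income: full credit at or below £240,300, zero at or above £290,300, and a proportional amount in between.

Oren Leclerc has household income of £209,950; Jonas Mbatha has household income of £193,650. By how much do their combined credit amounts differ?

£616

Oren (£209,950): Caregiver Credit: income exceeds £175,100 by £34,850, which is 47 full-or-partial £750 increments; reduction = 47 × £28 = £1,316, leaving £554. Elderly Relief Credit: £209,950 is at or below the £240,300 threshold, so the full £10,520 applies. total £554 + £10,520 = £11,074
Jonas (£193,650): Caregiver Credit: income exceeds £175,100 by £18,550, which is 25 full-or-partial £750 increments; reduction = 25 × £28 = £700, leaving £1,170. Elderly Relief Credit: £193,650 is at or below the £240,300 threshold, so the full £10,520 applies. total £1,170 + £10,520 = £11,690
Difference: |£11,074 − £11,690| = £616.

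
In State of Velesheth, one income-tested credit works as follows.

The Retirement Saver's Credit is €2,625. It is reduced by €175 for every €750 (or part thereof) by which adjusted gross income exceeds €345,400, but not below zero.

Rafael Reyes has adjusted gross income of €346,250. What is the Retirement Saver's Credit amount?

Retirement Saver's Credit: income exceeds €345,400 by €850, which is 2 full-or-partial €750 increments; reduction = 2 × €175 = €350, leaving €2,275.

€2,275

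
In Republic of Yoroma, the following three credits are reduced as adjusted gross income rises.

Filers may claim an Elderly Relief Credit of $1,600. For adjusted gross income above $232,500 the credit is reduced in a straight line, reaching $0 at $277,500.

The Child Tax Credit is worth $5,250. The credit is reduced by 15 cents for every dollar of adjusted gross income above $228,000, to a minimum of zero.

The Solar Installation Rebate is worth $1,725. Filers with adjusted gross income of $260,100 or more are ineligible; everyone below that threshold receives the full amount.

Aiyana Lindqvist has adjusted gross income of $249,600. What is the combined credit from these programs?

Elderly Relief Credit: $249,600 is $17,100 into a $45,000 phase-out range, leaving 27,900/45,000 of the credit: $1,600 × 27,900/45,000 = $992.
Child Tax Credit: 15% of the $21,600 excess over $228,000 is $3,240; credit = $5,250 − $3,240 = $2,010.
Solar Installation Rebate: $249,600 is below the $260,100 cutoff, so the full $1,725 applies.
Total: $992 + $2,010 + $1,725 = $4,727.

$4,727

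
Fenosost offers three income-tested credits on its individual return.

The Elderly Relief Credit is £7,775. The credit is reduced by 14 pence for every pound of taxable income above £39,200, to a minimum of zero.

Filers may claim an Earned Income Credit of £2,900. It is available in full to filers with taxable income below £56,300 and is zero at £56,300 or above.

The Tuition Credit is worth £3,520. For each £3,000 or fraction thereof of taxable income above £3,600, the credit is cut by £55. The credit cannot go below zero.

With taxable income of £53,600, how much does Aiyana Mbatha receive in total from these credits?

Elderly Relief Credit: 14% of the £14,400 excess over £39,200 is £2,016; credit = £7,775 − £2,016 = £5,759.
Earned Income Credit: £53,600 is below the £56,300 cutoff, so the full £2,900 applies.
Tuition Credit: income exceeds £3,600 by £50,000, which is 17 full-or-partial £3,000 increments; reduction = 17 × £55 = £935, leaving £2,585.
Total: £5,759 + £2,900 + £2,585 = £11,244.

£11,244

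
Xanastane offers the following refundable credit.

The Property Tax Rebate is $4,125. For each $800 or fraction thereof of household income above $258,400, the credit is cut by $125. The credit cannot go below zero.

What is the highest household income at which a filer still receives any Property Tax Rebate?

After 32 increments the reduction is 32 × $125 = $4,000, leaving $125; one more increment wipes it out. Increment 32 ends at excess 32 × $800 = $25,600, so the highest qualifying income is $258,400 + $25,600 = $284,000.

$284,000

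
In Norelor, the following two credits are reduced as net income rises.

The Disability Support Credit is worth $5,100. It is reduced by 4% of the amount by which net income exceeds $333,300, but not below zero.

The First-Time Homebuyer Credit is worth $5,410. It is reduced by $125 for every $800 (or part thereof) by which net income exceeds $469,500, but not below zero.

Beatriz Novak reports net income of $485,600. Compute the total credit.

Disability Support Credit: 4% of the $152,300 excess over $333,300 is $6,092 ≥ base, so the credit is $0.
First-Time Homebuyer Credit: income exceeds $469,500 by $16,100, which is 21 full-or-partial $800 increments; reduction = 21 × $125 = $2,625, leaving $2,785.
Total: $0 + $2,785 = $2,785.

$2,785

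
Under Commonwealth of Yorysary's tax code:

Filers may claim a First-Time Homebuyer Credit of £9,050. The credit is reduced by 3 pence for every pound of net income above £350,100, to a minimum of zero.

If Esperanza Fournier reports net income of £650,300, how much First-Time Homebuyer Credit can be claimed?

First-Time Homebuyer Credit: 3% of the £300,200 excess over £350,100 is £9,006; credit = £9,050 − £9,006 = £44.

£44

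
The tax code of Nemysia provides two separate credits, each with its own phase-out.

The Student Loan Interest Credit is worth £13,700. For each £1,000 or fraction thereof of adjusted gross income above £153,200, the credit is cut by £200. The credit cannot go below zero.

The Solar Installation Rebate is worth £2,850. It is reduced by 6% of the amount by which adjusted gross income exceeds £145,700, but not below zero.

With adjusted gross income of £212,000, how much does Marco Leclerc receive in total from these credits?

£1,900

Student Loan Interest Credit: income exceeds £153,200 by £58,800, which is 59 full-or-partial £1,000 increments; reduction = 59 × £200 = £11,800, leaving £1,900.
Solar Installation Rebate: 6% of the £66,300 excess over £145,700 is £3,978 ≥ base, so the credit is £0.
Total: £1,900 + £0 = £1,900.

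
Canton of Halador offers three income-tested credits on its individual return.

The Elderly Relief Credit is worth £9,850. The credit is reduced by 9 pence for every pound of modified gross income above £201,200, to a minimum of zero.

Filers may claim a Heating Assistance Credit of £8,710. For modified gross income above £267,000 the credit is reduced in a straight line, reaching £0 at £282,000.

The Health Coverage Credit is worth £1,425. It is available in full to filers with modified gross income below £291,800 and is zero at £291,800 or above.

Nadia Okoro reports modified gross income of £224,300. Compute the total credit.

Elderly Relief Credit: 9% of the £23,100 excess over £201,200 is £2,079; credit = £9,850 − £2,079 = £7,771.
Heating Assistance Credit: £224,300 is at or below the £267,000 threshold, so the full £8,710 applies.
Health Coverage Credit: £224,300 is below the £291,800 cutoff, so the full £1,425 applies.
Total: £7,771 + £8,710 + £1,425 = £17,906.

£17,906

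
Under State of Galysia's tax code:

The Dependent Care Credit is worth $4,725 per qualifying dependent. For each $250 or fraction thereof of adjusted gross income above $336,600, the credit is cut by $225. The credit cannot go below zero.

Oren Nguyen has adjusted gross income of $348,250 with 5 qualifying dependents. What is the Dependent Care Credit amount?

$13,050

Dependent Care Credit: base = 5 × $4,725 = $23,625. income exceeds $336,600 by $11,650, which is 47 full-or-partial $250 increments; reduction = 47 × $225 = $10,575, leaving $13,050.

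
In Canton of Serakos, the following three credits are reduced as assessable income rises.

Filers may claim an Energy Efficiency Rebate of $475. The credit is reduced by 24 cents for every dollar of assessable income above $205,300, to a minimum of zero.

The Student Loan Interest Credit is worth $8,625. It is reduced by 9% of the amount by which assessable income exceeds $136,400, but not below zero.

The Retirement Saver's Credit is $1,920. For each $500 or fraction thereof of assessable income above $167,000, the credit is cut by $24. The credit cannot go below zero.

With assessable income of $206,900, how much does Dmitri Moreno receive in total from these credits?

$2,371

Energy Efficiency Rebate: 24% of the $1,600 excess over $205,300 is $384; credit = $475 − $384 = $91.
Student Loan Interest Credit: 9% of the $70,500 excess over $136,400 is $6,345; credit = $8,625 − $6,345 = $2,280.
Retirement Saver's Credit: income exceeds $167,000 by $39,900 → 80 increments × $24 = $1,920 ≥ base, so the credit is $0.
Total: $91 + $2,280 + $0 = $2,371.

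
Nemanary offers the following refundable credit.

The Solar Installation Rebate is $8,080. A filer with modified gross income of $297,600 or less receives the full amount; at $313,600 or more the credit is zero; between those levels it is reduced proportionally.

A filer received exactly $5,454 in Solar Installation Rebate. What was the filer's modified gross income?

$302,800

$5,454 is 5,454/8,080 of the full $8,080, so 2,626/8,080 of the $16,000 range has been used: income = $297,600 + $16,000 × 2,626/8,080 = $302,800.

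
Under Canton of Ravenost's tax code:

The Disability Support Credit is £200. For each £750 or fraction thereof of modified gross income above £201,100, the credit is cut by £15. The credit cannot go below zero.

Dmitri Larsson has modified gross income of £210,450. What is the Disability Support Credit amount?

Disability Support Credit: income exceeds £201,100 by £9,350, which is 13 full-or-partial £750 increments; reduction = 13 × £15 = £195, leaving £5.

£5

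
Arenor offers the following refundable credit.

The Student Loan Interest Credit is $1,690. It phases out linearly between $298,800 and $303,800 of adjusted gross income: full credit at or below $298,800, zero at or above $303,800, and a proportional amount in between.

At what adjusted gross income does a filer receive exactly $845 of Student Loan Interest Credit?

$845 is 845/1,690 of the full $1,690, so 845/1,690 of the $5,000 range has been used: income = $298,800 + $5,000 × 845/1,690 = $301,300.

$301,300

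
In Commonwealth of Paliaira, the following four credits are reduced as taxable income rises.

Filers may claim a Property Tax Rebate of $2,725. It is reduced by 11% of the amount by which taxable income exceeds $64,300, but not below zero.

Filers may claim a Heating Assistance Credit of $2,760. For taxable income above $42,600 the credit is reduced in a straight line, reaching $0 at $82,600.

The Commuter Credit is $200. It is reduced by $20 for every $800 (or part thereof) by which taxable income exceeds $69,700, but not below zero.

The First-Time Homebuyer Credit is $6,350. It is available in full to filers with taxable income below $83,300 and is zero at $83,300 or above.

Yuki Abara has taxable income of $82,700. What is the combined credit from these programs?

Property Tax Rebate: 11% of the $18,400 excess over $64,300 is $2,024; credit = $2,725 − $2,024 = $701.
Heating Assistance Credit: $82,700 is at or above $82,600, so the credit is $0.
Commuter Credit: income exceeds $69,700 by $13,000 → 17 increments × $20 = $340 ≥ base, so the credit is $0.
First-Time Homebuyer Credit: $82,700 is below the $83,300 cutoff, so the full $6,350 applies.
Total: $701 + $0 + $0 + $6,350 = $7,051.

$7,051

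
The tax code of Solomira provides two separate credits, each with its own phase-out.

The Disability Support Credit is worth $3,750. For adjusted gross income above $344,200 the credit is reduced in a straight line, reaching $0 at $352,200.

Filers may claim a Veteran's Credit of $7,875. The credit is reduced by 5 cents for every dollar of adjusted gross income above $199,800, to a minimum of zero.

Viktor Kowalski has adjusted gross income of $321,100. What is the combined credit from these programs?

$5,560

Disability Support Credit: $321,100 is at or below the $344,200 threshold, so the full $3,750 applies.
Veteran's Credit: 5% of the $121,300 excess over $199,800 is $6,065; credit = $7,875 − $6,065 = $1,810.
Total: $3,750 + $1,810 = $5,560.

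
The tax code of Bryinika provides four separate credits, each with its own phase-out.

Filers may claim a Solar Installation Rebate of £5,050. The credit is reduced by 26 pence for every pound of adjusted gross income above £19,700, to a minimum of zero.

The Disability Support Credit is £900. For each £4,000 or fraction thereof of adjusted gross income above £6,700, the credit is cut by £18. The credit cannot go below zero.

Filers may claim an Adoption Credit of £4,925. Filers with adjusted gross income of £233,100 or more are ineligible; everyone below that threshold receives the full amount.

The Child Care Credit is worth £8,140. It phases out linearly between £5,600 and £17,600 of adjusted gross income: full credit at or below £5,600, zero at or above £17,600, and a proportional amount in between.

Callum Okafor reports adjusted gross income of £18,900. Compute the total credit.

Solar Installation Rebate: £18,900 is at or below the £19,700 threshold, so the full £5,050 applies.
Disability Support Credit: income exceeds £6,700 by £12,200, which is 4 full-or-partial £4,000 increments; reduction = 4 × £18 = £72, leaving £828.
Adoption Credit: £18,900 is below the £233,100 cutoff, so the full £4,925 applies.
Child Care Credit: £18,900 is at or above £17,600, so the credit is £0.
Total: £5,050 + £828 + £4,925 + £0 = £10,803.

£10,803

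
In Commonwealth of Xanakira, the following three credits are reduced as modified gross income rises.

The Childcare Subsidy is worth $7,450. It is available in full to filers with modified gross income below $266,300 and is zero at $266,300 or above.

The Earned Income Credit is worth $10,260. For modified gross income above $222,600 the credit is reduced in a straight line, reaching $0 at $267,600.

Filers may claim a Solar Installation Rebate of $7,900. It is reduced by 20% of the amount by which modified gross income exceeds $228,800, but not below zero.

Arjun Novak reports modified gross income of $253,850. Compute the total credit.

$13,475

Childcare Subsidy: $253,850 is below the $266,300 cutoff, so the full $7,450 applies.
Earned Income Credit: $253,850 is $31,250 into a $45,000 phase-out range, leaving 13,750/45,000 of the credit: $10,260 × 13,750/45,000 = $3,135.
Solar Installation Rebate: 20% of the $25,050 excess over $228,800 is $5,010; credit = $7,900 − $5,010 = $2,890.
Total: $7,450 + $3,135 + $2,890 = $13,475.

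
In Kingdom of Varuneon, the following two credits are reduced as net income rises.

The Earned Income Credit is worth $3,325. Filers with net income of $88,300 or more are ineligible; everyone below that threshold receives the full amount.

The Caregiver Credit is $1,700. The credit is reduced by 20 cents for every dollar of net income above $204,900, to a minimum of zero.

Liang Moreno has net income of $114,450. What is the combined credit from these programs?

$1,700

Earned Income Credit: $114,450 meets or exceeds the $88,300 cutoff, so the credit is $0.
Caregiver Credit: $114,450 is at or below the $204,900 threshold, so the full $1,700 applies.
Total: $0 + $1,700 = $1,700.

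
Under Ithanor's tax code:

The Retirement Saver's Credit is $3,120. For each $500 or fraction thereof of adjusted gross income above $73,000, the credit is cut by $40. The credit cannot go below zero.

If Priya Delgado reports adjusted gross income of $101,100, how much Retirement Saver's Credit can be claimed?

Retirement Saver's Credit: income exceeds $73,000 by $28,100, which is 57 full-or-partial $500 increments; reduction = 57 × $40 = $2,280, leaving $840.

$840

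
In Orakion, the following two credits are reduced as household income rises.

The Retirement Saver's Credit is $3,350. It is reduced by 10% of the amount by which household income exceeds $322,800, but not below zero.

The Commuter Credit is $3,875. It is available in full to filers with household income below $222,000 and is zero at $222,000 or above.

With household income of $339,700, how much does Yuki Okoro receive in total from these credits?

Retirement Saver's Credit: 10% of the $16,900 excess over $322,800 is $1,690; credit = $3,350 − $1,690 = $1,660.
Commuter Credit: $339,700 meets or exceeds the $222,000 cutoff, so the credit is $0.
Total: $1,660 + $0 = $1,660.

$1,660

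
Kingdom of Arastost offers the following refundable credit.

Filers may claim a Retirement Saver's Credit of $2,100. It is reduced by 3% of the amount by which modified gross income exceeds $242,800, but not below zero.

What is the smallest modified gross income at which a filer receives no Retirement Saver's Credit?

The credit falls by 3% of each dollar above $242,800, so it reaches zero when the excess is $2,100 / 3% = $70,000: income = $242,800 + $70,000 = $312,800.

$312,800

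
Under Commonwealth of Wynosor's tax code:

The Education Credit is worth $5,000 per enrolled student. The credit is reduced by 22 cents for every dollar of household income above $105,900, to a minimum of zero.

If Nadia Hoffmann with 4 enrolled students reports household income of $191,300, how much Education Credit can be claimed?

Education Credit: base = 4 × $5,000 = $20,000. 22% of the $85,400 excess over $105,900 is $18,788; credit = $20,000 − $18,788 = $1,212.

$1,212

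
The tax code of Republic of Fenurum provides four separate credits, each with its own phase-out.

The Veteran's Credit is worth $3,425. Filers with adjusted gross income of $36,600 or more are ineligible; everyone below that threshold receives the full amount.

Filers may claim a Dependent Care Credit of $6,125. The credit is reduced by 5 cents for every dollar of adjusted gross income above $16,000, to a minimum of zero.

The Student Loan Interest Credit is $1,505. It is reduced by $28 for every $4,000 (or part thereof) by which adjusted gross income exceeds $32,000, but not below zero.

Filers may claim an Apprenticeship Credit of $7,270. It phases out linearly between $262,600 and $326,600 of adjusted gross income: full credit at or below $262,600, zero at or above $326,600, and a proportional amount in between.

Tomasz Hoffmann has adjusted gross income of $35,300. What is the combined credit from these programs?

$17,332

Veteran's Credit: $35,300 is below the $36,600 cutoff, so the full $3,425 applies.
Dependent Care Credit: 5% of the $19,300 excess over $16,000 is $965; credit = $6,125 − $965 = $5,160.
Student Loan Interest Credit: income exceeds $32,000 by $3,300, which is 1 full-or-partial $4,000 increment; reduction = 1 × $28 = $28, leaving $1,477.
Apprenticeship Credit: $35,300 is at or below the $262,600 threshold, so the full $7,270 applies.
Total: $3,425 + $5,160 + $1,477 + $7,270 = $17,332.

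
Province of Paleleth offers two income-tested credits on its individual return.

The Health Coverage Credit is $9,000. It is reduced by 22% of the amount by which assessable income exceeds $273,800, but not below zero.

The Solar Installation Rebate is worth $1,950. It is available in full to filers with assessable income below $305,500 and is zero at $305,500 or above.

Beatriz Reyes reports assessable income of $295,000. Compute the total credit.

$6,286

Health Coverage Credit: 22% of the $21,200 excess over $273,800 is $4,664; credit = $9,000 − $4,664 = $4,336.
Solar Installation Rebate: $295,000 is below the $305,500 cutoff, so the full $1,950 applies.
Total: $4,336 + $1,950 = $6,286.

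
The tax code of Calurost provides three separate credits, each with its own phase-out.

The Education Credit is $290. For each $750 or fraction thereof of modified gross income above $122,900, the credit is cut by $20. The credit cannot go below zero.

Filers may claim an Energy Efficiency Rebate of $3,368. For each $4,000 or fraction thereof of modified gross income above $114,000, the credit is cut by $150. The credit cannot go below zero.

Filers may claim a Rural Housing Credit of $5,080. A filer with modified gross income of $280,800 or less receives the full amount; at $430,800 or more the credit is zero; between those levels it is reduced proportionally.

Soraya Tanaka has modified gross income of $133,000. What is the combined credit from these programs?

Education Credit: income exceeds $122,900 by $10,100, which is 14 full-or-partial $750 increments; reduction = 14 × $20 = $280, leaving $10.
Energy Efficiency Rebate: income exceeds $114,000 by $19,000, which is 5 full-or-partial $4,000 increments; reduction = 5 × $150 = $750, leaving $2,618.
Rural Housing Credit: $133,000 is at or below the $280,800 threshold, so the full $5,080 applies.
Total: $10 + $2,618 + $5,080 = $7,708.

$7,708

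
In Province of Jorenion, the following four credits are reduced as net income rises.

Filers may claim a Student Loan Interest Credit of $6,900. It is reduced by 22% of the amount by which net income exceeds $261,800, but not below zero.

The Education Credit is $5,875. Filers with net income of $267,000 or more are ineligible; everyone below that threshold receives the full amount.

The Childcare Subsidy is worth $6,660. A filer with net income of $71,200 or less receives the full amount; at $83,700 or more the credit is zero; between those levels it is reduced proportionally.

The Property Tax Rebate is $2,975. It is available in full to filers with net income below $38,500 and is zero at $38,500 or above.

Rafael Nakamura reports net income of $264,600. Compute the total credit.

Student Loan Interest Credit: 22% of the $2,800 excess over $261,800 is $616; credit = $6,900 − $616 = $6,284.
Education Credit: $264,600 is below the $267,000 cutoff, so the full $5,875 applies.
Childcare Subsidy: $264,600 is at or above $83,700, so the credit is $0.
Property Tax Rebate: $264,600 meets or exceeds the $38,500 cutoff, so the credit is $0.
Total: $6,284 + $5,875 + $0 + $0 = $12,159.

$12,159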